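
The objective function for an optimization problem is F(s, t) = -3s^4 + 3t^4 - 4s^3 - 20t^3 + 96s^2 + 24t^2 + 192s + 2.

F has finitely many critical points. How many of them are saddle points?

5

F separates as a function of s plus a function of t, so ∇F=0 decouples.
∂F/∂s = -12(s - 4)(s + 1)(s + 4) = 0 at s ∈ {-4, -1, 4}; ∂F/∂t = 12t(t - 4)(t - 1) = 0 at t ∈ {0, 1, 4}.
The Hessian is diagonal: diag(F_ss, F_tt). Second derivatives: F_ss(-4)=-288, F_ss(-1)=180, F_ss(4)=-480; F_tt(0)=48, F_tt(1)=-36, F_tt(4)=144.
Saddle points occur where the two diagonal entries have opposite signs: (-4, 0), (-4, 4), (-1, 1), (4, 0), (4, 4). Count: 5.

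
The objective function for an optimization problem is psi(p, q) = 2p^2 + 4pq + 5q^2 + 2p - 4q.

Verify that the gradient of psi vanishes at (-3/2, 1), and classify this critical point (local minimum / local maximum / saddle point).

∇psi = (4p + 4q + 2, 4p + 10q - 4); substituting (-3/2, 1) gives ∇psi = (0, 0), so (-3/2, 1) is indeed a critical point.
The Hessian of psi is constant: H = [[4, 4], [4, 10]].
det(H) = 4·10 − 4² = 24.
det(H) > 0 and tr(H) = 14 > 0, so H is positive definite and the point is a local minimum.

local minimum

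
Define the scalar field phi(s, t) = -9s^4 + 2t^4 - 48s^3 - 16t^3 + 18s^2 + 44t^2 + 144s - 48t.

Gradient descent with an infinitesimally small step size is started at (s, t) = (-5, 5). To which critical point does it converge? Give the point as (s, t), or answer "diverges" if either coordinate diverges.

phi is separable, so gradient descent decouples: s follows -∂phi/∂s, t follows -∂phi/∂t.
∂phi/∂s = -36(s - 1)(s + 1)(s + 4); at s=-5 this is 864, so s decreases.
∂phi/∂t = 8(t - 3)(t - 2)(t - 1); at t=5 this is 192, so t decreases.
The s-coordinate has no critical point in that direction and runs off to infinity.

diverges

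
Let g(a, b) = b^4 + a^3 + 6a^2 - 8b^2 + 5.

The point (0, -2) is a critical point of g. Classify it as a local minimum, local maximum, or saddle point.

The mixed partial ∂²g/∂a∂b is 0, so the Hessian at any point is diag(g_aa, g_bb) = diag(6(a + 2), 4(3b^2 - 4)).
At (0, -2): H = diag(12, 32).
Both eigenvalues are positive, so H is positive definite: a local minimum.

local minimum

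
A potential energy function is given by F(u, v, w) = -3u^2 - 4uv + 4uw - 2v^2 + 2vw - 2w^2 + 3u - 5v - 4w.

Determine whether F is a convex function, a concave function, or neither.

concave

F is quadratic, so its Hessian is the constant matrix H = [[-6, -4, 4], [-4, -4, 2], [4, 2, -4]].
Leading principal minors: -6, 8, -8.
Signs alternate −, +, − ⇒ H ≺ 0 ⇒ concave.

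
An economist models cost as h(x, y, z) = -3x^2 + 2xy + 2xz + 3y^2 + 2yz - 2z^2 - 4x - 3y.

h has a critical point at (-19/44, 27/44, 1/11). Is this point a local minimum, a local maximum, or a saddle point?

The Hessian is constant: H = [[-6, 2, 2], [2, 6, 2], [2, 2, -4]].
Leading principal minors: Δ₁ = -6, Δ₂ = -40, Δ₃ = 176.
The minors fit neither the all-positive nor the alternating-sign pattern, so H is indefinite: a saddle point.

saddle point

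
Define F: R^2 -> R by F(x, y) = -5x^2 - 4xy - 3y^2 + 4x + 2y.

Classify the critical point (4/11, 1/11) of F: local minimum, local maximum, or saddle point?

The Hessian of F is constant: H = [[-10, -4], [-4, -6]].
det(H) = (-10)·(-6) − (-4)² = 44.
det(H) > 0 and tr(H) = -16 < 0, so H is negative definite and the point is a local maximum.

local maximum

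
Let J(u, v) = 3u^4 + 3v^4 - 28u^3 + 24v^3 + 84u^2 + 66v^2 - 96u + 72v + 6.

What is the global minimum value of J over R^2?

-85

J(u,v) separates as P(u) + Q(v) + 6, so its minimum is min P + min Q + 6.
P'(u) = 12(u - 4)(u - 2)(u - 1) vanishes at u ∈ {1, 2, 4}; Q'(v) = 12(v + 1)(v + 2)(v + 3) vanishes at v ∈ {-3, -2, -1}.
Local minima of P (where P''>0): P(1)=-37, P(4)=-64. Local minima of Q: Q(-3)=-27, Q(-1)=-27.
So the global minimum of J is P(4) + Q(-3) + 6 = -64 − 27 + 6 = -85, attained at (4, -3).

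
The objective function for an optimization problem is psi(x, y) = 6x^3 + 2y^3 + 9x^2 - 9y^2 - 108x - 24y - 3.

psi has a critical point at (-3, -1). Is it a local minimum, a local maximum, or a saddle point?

The mixed partial ∂²psi/∂x∂y is 0, so the Hessian at any point is diag(psi_xx, psi_yy) = diag(18(2x + 1), 6(2y - 3)).
At (-3, -1): H = diag(-90, -30).
Both eigenvalues are negative, so H is negative definite: a local maximum.

local maximum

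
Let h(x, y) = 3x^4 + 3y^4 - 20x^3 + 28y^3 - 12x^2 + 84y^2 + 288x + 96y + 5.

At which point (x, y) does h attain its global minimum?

h(x,y) separates as P(x) + Q(y) + 5, so its minimum is min P + min Q + 5.
P'(x) = 12(x - 4)(x - 3)(x + 2) vanishes at x ∈ {-2, 3, 4}; Q'(y) = 12(y + 1)(y + 2)(y + 4) vanishes at y ∈ {-4, -2, -1}.
Local minima of P (where P''>0): P(-2)=-416, P(4)=448. Local minima of Q: Q(-4)=-64, Q(-1)=-37.
So the global minimum of h is P(-2) + Q(-4) + 5 = -416 − 64 + 5 = -475, attained at (-2, -4).

(-2, -4)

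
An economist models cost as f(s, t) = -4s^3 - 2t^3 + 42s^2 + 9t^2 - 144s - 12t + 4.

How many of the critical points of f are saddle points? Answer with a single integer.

2

f separates as a function of s plus a function of t, so ∇f=0 decouples.
∂f/∂s = -12(s - 4)(s - 3) = 0 at s ∈ {3, 4}; ∂f/∂t = -6(t - 2)(t - 1) = 0 at t ∈ {1, 2}.
The Hessian is diagonal: diag(f_ss, f_tt). Second derivatives: f_ss(3)=12, f_ss(4)=-12; f_tt(1)=6, f_tt(2)=-6.
Saddle points occur where the two diagonal entries have opposite signs: (3, 2), (4, 1). Count: 2.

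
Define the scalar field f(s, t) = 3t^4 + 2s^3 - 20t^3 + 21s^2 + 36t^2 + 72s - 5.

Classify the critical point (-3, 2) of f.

saddle point

The mixed partial ∂²f/∂s∂t is 0, so the Hessian at any point is diag(f_ss, f_tt) = diag(6(2s + 7), 12(3t^2 - 10t + 6)).
At (-3, 2): H = diag(6, -24).
The eigenvalues have opposite signs, so H is indefinite: a saddle point.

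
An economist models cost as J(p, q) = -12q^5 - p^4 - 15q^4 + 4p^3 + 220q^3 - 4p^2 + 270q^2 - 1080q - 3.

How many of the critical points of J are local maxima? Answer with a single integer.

4

J separates as a function of p plus a function of q, so ∇J=0 decouples.
∂J/∂p = -4p(p - 2)(p - 1) = 0 at p ∈ {0, 1, 2}; ∂J/∂q = -60(q - 3)(q - 1)(q + 2)(q + 3) = 0 at q ∈ {-3, -2, 1, 3}.
The Hessian is diagonal: diag(J_pp, J_qq). Second derivatives: J_pp(0)=-8, J_pp(1)=4, J_pp(2)=-8; J_qq(-3)=1440, J_qq(-2)=-900, J_qq(1)=1440, J_qq(3)=-3600.
Local maxima occur where both diagonal entries negative: (0, -2), (0, 3), (2, -2), (2, 3). Count: 4.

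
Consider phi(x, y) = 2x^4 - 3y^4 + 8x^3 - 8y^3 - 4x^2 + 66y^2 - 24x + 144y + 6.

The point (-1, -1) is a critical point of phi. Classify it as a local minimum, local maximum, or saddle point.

The mixed partial ∂²phi/∂x∂y is 0, so the Hessian at any point is diag(phi_xx, phi_yy) = diag(8(3x^2 + 6x - 1), 12(-3y^2 - 4y + 11)).
At (-1, -1): H = diag(-32, 144).
The eigenvalues have opposite signs, so H is indefinite: a saddle point.

saddle point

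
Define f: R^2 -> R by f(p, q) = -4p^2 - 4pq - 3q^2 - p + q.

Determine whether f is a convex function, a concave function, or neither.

f is quadratic, so its Hessian is the constant matrix H = [[-8, -4], [-4, -6]].
det(H) = 32, tr(H) = -14.
det(H) > 0 and tr(H) < 0, so H is negative definite everywhere: concave.

concave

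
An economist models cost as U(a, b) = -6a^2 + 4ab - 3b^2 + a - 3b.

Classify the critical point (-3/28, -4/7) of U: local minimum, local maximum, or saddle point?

local maximum

The Hessian of U is constant: H = [[-12, 4], [4, -6]].
det(H) = (-12)·(-6) − 4² = 56.
det(H) > 0 and tr(H) = -18 < 0, so H is negative definite and the point is a local maximum.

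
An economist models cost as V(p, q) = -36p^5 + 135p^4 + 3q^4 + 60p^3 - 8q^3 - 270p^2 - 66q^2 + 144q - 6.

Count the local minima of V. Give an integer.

4

V separates as a function of p plus a function of q, so ∇V=0 decouples.
∂V/∂p = -180p(p - 3)(p - 1)(p + 1) = 0 at p ∈ {-1, 0, 1, 3}; ∂V/∂q = 12(q - 4)(q - 1)(q + 3) = 0 at q ∈ {-3, 1, 4}.
The Hessian is diagonal: diag(V_pp, V_qq). Second derivatives: V_pp(-1)=1440, V_pp(0)=-540, V_pp(1)=720, V_pp(3)=-4320; V_qq(-3)=336, V_qq(1)=-144, V_qq(4)=252.
Local minima occur where both diagonal entries positive: (-1, -3), (-1, 4), (1, -3), (1, 4). Count: 4.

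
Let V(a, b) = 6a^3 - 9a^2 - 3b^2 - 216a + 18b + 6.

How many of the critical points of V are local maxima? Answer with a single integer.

1

V separates as a function of a plus a function of b, so ∇V=0 decouples.
∂V/∂a = 18(a - 4)(a + 3) = 0 at a ∈ {-3, 4}; ∂V/∂b = -6(b - 3) = 0 at b ∈ {3}.
The Hessian is diagonal: diag(V_aa, V_bb). Second derivatives: V_aa(-3)=-126, V_aa(4)=126; V_bb(3)=-6.
Local maxima occur where both diagonal entries negative: (-3, 3). Count: 1.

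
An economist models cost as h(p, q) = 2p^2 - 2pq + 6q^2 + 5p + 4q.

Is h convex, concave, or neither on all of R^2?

convex

h is quadratic, so its Hessian is the constant matrix H = [[4, -2], [-2, 12]].
det(H) = 44, tr(H) = 16.
det(H) > 0 and tr(H) > 0, so H is positive definite everywhere: convex.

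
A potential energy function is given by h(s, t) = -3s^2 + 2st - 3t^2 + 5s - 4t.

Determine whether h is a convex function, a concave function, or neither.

concave

h is quadratic, so its Hessian is the constant matrix H = [[-6, 2], [2, -6]].
det(H) = 32, tr(H) = -12.
det(H) > 0 and tr(H) < 0, so H is negative definite everywhere: concave.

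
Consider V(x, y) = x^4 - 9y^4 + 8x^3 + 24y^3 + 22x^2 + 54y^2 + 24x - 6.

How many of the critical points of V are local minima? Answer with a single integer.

2

V separates as a function of x plus a function of y, so ∇V=0 decouples.
∂V/∂x = 4(x + 1)(x + 2)(x + 3) = 0 at x ∈ {-3, -2, -1}; ∂V/∂y = -36y(y - 3)(y + 1) = 0 at y ∈ {-1, 0, 3}.
The Hessian is diagonal: diag(V_xx, V_yy). Second derivatives: V_xx(-3)=8, V_xx(-2)=-4, V_xx(-1)=8; V_yy(-1)=-144, V_yy(0)=108, V_yy(3)=-432.
Local minima occur where both diagonal entries positive: (-3, 0), (-1, 0). Count: 2.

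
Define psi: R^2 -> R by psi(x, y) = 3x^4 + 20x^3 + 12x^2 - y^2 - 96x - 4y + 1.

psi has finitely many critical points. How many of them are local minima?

psi separates as a function of x plus a function of y, so ∇psi=0 decouples.
∂psi/∂x = 12(x - 1)(x + 2)(x + 4) = 0 at x ∈ {-4, -2, 1}; ∂psi/∂y = -2(y + 2) = 0 at y ∈ {-2}.
The Hessian is diagonal: diag(psi_xx, psi_yy). Second derivatives: psi_xx(-4)=120, psi_xx(-2)=-72, psi_xx(1)=180; psi_yy(-2)=-2.
Local minima occur where both diagonal entries positive: none. Count: 0.

0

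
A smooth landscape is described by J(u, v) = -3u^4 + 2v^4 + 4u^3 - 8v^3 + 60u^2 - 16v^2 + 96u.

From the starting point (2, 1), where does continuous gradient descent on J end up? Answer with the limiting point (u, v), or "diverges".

J is separable, so gradient descent decouples: u follows -∂J/∂u, v follows -∂J/∂v.
∂J/∂u = -12(u - 4)(u + 1)(u + 2); at u=2 this is 288, so u decreases.
∂J/∂v = 8v(v - 4)(v + 1); at v=1 this is -48, so v increases.
u converges to its nearest critical value -1 (a local min of the u-part); v converges to 4. The iterate converges to (-1, 4).

(-1, 4)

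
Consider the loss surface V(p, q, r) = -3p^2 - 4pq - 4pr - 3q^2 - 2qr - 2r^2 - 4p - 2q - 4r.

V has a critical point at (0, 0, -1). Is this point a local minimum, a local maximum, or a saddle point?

local maximum

The Hessian is constant: H = [[-6, -4, -4], [-4, -6, -2], [-4, -2, -4]].
Leading principal minors: Δ₁ = -6, Δ₂ = 20, Δ₃ = -24.
The minors alternate sign starting negative (−, +, −), so H is negative definite: a local maximum.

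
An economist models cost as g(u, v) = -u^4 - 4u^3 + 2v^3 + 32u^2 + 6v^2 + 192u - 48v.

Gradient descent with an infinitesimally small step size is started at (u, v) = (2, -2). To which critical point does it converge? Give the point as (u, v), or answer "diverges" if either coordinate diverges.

(-3, 2)

g is separable, so gradient descent decouples: u follows -∂g/∂u, v follows -∂g/∂v.
∂g/∂u = -4(u - 4)(u + 3)(u + 4); at u=2 this is 240, so u decreases.
∂g/∂v = 6(v - 2)(v + 4); at v=-2 this is -48, so v increases.
u converges to its nearest critical value -3 (a local min of the u-part); v converges to 2. The iterate converges to (-3, 2).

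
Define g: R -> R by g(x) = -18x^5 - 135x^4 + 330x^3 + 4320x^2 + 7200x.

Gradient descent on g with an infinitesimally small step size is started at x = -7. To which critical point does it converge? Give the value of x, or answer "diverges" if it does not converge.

g'(x) = -90(x - 4)(x + 1)(x + 4)(x + 5), so g'(-7) = -35640.
Gradient descent moves in the -g' direction, i.e. x is increasing.
The nearest critical point in that direction is x = -5, where g'' = 3240 > 0 (a local minimum). The iterate converges there.

-5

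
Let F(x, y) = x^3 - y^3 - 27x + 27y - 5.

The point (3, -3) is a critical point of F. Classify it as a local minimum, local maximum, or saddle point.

local minimum

The mixed partial ∂²F/∂x∂y is 0, so the Hessian at any point is diag(F_xx, F_yy) = diag(6x, -6y).
At (3, -3): H = diag(18, 18).
Both eigenvalues are positive, so H is positive definite: a local minimum.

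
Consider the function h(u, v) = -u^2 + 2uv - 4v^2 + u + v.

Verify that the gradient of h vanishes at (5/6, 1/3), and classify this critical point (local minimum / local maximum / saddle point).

local maximum

∇h = (-2u + 2v + 1, 2u - 8v + 1); substituting (5/6, 1/3) gives ∇h = (0, 0), so (5/6, 1/3) is indeed a critical point.
The Hessian of h is constant: H = [[-2, 2], [2, -8]].
det(H) = (-2)·(-8) − 2² = 12.
det(H) > 0 and tr(H) = -10 < 0, so H is negative definite and the point is a local maximum.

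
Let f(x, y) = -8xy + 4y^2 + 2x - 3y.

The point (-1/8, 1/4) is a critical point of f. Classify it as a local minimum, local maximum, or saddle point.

saddle point

The Hessian of f is constant: H = [[0, -8], [-8, 8]].
det(H) = 0·8 − (-8)² = -64.
Since det(H) < 0, H is indefinite and the critical point is a saddle point.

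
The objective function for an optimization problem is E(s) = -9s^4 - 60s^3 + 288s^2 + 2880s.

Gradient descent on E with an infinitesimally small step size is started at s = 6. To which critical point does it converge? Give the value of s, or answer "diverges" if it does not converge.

diverges

E'(s) = -36(s - 4)(s + 4)(s + 5), so E'(6) = -7920.
Gradient descent moves in the -E' direction, i.e. s is increasing.
There is no critical point above s=6, and E' keeps the same sign, so the iterate runs off to +∞.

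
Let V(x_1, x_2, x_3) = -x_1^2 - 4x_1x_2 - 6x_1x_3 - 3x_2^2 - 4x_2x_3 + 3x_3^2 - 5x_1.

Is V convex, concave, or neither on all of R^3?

V is quadratic, so its Hessian is the constant matrix H = [[-2, -4, -6], [-4, -6, -4], [-6, -4, 6]].
Leading principal minors: -2, -4, 32.
Neither pattern holds ⇒ H is indefinite ⇒ neither convex nor concave.

neither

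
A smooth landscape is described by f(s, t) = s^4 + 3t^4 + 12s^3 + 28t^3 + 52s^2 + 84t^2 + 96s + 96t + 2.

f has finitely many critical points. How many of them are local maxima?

f separates as a function of s plus a function of t, so ∇f=0 decouples.
∂f/∂s = 4(s + 2)(s + 3)(s + 4) = 0 at s ∈ {-4, -3, -2}; ∂f/∂t = 12(t + 1)(t + 2)(t + 4) = 0 at t ∈ {-4, -2, -1}.
The Hessian is diagonal: diag(f_ss, f_tt). Second derivatives: f_ss(-4)=8, f_ss(-3)=-4, f_ss(-2)=8; f_tt(-4)=72, f_tt(-2)=-24, f_tt(-1)=36.
Local maxima occur where both diagonal entries negative: (-3, -2). Count: 1.

1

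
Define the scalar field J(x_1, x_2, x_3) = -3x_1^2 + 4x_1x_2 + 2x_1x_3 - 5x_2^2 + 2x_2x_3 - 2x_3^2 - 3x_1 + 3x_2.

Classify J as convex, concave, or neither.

J is quadratic, so its Hessian is the constant matrix H = [[-6, 4, 2], [4, -10, 2], [2, 2, -4]].
Leading principal minors: -6, 44, -80.
Signs alternate −, +, − ⇒ H ≺ 0 ⇒ concave.

concave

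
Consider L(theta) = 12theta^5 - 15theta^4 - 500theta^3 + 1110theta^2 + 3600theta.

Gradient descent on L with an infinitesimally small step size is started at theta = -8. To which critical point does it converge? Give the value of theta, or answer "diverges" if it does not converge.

L'(theta) = 60(theta - 4)(theta - 3)(theta + 1)(theta + 5), so L'(-8) = 166320.
Gradient descent moves in the -L' direction, i.e. theta is decreasing.
There is no critical point below theta=-8, and L' keeps the same sign, so the iterate runs off to −∞.

diverges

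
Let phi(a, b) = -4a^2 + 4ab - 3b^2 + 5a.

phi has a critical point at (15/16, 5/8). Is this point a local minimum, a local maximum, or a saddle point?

local maximum

The Hessian of phi is constant: H = [[-8, 4], [4, -6]].
det(H) = (-8)·(-6) − 4² = 32.
det(H) > 0 and tr(H) = -14 < 0, so H is negative definite and the point is a local maximum.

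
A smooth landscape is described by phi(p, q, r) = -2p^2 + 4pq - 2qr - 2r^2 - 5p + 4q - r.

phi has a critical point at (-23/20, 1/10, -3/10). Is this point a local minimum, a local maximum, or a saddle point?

The Hessian is constant: H = [[-4, 4, 0], [4, 0, -2], [0, -2, -4]].
Leading principal minors: Δ₁ = -4, Δ₂ = -16, Δ₃ = 80.
The minors fit neither the all-positive nor the alternating-sign pattern, so H is indefinite: a saddle point.

saddle point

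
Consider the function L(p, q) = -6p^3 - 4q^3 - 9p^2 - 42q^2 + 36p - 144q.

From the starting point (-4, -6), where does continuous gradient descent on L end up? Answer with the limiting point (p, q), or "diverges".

L is separable, so gradient descent decouples: p follows -∂L/∂p, q follows -∂L/∂q.
∂L/∂p = -18(p - 1)(p + 2); at p=-4 this is -180, so p increases.
∂L/∂q = -12(q + 3)(q + 4); at q=-6 this is -72, so q increases.
p converges to its nearest critical value -2 (a local min of the p-part); q converges to -4. The iterate converges to (-2, -4).

(-2, -4)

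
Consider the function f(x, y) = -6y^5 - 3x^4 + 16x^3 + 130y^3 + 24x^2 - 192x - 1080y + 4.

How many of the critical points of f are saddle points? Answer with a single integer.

6

f separates as a function of x plus a function of y, so ∇f=0 decouples.
∂f/∂x = -12(x - 4)(x - 2)(x + 2) = 0 at x ∈ {-2, 2, 4}; ∂f/∂y = -30(y - 3)(y - 2)(y + 2)(y + 3) = 0 at y ∈ {-3, -2, 2, 3}.
The Hessian is diagonal: diag(f_xx, f_yy). Second derivatives: f_xx(-2)=-288, f_xx(2)=96, f_xx(4)=-144; f_yy(-3)=900, f_yy(-2)=-600, f_yy(2)=600, f_yy(3)=-900.
Saddle points occur where the two diagonal entries have opposite signs: (-2, -3), (-2, 2), (2, -2), (2, 3), (4, -3), (4, 2). Count: 6.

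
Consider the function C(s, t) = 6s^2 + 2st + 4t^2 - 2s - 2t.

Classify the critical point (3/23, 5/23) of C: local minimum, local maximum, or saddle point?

The Hessian of C is constant: H = [[12, 2], [2, 8]].
det(H) = 12·8 − 2² = 92.
det(H) > 0 and tr(H) = 20 > 0, so H is positive definite and the point is a local minimum.

local minimum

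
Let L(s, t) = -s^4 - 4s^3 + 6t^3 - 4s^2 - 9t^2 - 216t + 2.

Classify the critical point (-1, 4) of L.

The mixed partial ∂²L/∂s∂t is 0, so the Hessian at any point is diag(L_ss, L_tt) = diag(-4(3s^2 + 6s + 2), 18(2t - 1)).
At (-1, 4): H = diag(4, 126).
Both eigenvalues are positive, so H is positive definite: a local minimum.

local minimum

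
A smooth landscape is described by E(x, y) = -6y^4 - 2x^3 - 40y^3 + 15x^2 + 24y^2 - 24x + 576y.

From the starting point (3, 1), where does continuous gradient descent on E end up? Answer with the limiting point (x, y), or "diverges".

(1, -3)

E is separable, so gradient descent decouples: x follows -∂E/∂x, y follows -∂E/∂y.
∂E/∂x = -6(x - 4)(x - 1); at x=3 this is 12, so x decreases.
∂E/∂y = -24(y - 2)(y + 3)(y + 4); at y=1 this is 480, so y decreases.
x converges to its nearest critical value 1 (a local min of the x-part); y converges to -3. The iterate converges to (1, -3).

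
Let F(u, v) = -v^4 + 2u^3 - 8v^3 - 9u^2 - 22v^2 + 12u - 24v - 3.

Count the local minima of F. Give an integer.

1

F separates as a function of u plus a function of v, so ∇F=0 decouples.
∂F/∂u = 6(u - 2)(u - 1) = 0 at u ∈ {1, 2}; ∂F/∂v = -4(v + 1)(v + 2)(v + 3) = 0 at v ∈ {-3, -2, -1}.
The Hessian is diagonal: diag(F_uu, F_vv). Second derivatives: F_uu(1)=-6, F_uu(2)=6; F_vv(-3)=-8, F_vv(-2)=4, F_vv(-1)=-8.
Local minima occur where both diagonal entries positive: (2, -2). Count: 1.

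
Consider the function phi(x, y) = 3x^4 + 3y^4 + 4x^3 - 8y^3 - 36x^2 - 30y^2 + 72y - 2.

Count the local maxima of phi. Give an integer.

phi separates as a function of x plus a function of y, so ∇phi=0 decouples.
∂phi/∂x = 12x(x - 2)(x + 3) = 0 at x ∈ {-3, 0, 2}; ∂phi/∂y = 12(y - 3)(y - 1)(y + 2) = 0 at y ∈ {-2, 1, 3}.
The Hessian is diagonal: diag(phi_xx, phi_yy). Second derivatives: phi_xx(-3)=180, phi_xx(0)=-72, phi_xx(2)=120; phi_yy(-2)=180, phi_yy(1)=-72, phi_yy(3)=120.
Local maxima occur where both diagonal entries negative: (0, 1). Count: 1.

1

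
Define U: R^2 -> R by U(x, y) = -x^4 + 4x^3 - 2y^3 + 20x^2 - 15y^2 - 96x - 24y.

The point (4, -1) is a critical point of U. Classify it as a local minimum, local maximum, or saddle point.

local maximum

The mixed partial ∂²U/∂x∂y is 0, so the Hessian at any point is diag(U_xx, U_yy) = diag(4(-3x^2 + 6x + 10), -6(2y + 5)).
At (4, -1): H = diag(-56, -18).
Both eigenvalues are negative, so H is negative definite: a local maximum.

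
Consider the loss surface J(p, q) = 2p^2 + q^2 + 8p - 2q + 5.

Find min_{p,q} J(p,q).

J(p,q) separates as A(p) + B(q) + 5, so its minimum is min A + min B + 5.
A'(p) = 4p + 8 vanishes at p ∈ {-2}; B'(q) = 2q - 2 vanishes at q ∈ {1}.
Local minima of A (where A''>0): A(-2)=-8. Local minima of B: B(1)=-1.
So the global minimum of J is A(-2) + B(1) + 5 = -8 − 1 + 5 = -4, attained at (-2, 1).

-4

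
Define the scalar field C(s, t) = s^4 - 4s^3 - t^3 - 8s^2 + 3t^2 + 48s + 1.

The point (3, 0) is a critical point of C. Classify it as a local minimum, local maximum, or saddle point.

local minimum

The mixed partial ∂²C/∂s∂t is 0, so the Hessian at any point is diag(C_ss, C_tt) = diag(4(3s^2 - 6s - 4), 6(-t + 1)).
At (3, 0): H = diag(20, 6).
Both eigenvalues are positive, so H is positive definite: a local minimum.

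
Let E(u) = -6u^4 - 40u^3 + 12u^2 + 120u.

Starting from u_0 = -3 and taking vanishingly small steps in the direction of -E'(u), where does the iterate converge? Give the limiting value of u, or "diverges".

E'(u) = -24(u - 1)(u + 1)(u + 5), so E'(-3) = -384.
Gradient descent moves in the -E' direction, i.e. u is increasing.
The nearest critical point in that direction is u = -1, where E'' = 192 > 0 (a local minimum). The iterate converges there.

-1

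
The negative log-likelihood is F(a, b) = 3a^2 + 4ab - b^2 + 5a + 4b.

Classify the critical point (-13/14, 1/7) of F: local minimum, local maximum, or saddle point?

saddle point

The Hessian of F is constant: H = [[6, 4], [4, -2]].
det(H) = 6·(-2) − 4² = -28.
Since det(H) < 0, H is indefinite and the critical point is a saddle point.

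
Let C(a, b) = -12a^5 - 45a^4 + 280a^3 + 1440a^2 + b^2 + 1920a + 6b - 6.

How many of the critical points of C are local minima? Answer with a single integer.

2

C separates as a function of a plus a function of b, so ∇C=0 decouples.
∂C/∂a = -60(a - 4)(a + 1)(a + 2)(a + 4) = 0 at a ∈ {-4, -2, -1, 4}; ∂C/∂b = 2(b + 3) = 0 at b ∈ {-3}.
The Hessian is diagonal: diag(C_aa, C_bb). Second derivatives: C_aa(-4)=2880, C_aa(-2)=-720, C_aa(-1)=900, C_aa(4)=-14400; C_bb(-3)=2.
Local minima occur where both diagonal entries positive: (-4, -3), (-1, -3). Count: 2.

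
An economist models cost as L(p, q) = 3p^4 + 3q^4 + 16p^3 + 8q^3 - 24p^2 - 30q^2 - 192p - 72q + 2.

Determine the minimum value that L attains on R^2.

L(p,q) separates as A(p) + B(q) + 2, so its minimum is min A + min B + 2.
A'(p) = 12(p - 2)(p + 2)(p + 4) vanishes at p ∈ {-4, -2, 2}; B'(q) = 12(q - 2)(q + 1)(q + 3) vanishes at q ∈ {-3, -1, 2}.
Local minima of A (where A''>0): A(-4)=128, A(2)=-304. Local minima of B: B(-3)=-27, B(2)=-152.
So the global minimum of L is A(2) + B(2) + 2 = -304 − 152 + 2 = -454, attained at (2, 2).

-454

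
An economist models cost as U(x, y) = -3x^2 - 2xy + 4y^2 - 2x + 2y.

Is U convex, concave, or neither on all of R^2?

U is quadratic, so its Hessian is the constant matrix H = [[-6, -2], [-2, 8]].
det(H) = -52, tr(H) = 2.
det(H) < 0, so H is indefinite: neither convex nor concave.

neither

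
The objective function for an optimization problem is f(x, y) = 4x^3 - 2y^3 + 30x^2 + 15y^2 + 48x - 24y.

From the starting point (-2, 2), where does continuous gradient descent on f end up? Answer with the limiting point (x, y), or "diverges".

f is separable, so gradient descent decouples: x follows -∂f/∂x, y follows -∂f/∂y.
∂f/∂x = 12(x + 1)(x + 4); at x=-2 this is -24, so x increases.
∂f/∂y = -6(y - 4)(y - 1); at y=2 this is 12, so y decreases.
x converges to its nearest critical value -1 (a local min of the x-part); y converges to 1. The iterate converges to (-1, 1).

(-1, 1)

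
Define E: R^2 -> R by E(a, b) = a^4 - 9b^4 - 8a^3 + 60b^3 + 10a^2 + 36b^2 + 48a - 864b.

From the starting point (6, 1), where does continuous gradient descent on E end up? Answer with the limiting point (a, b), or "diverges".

E is separable, so gradient descent decouples: a follows -∂E/∂a, b follows -∂E/∂b.
∂E/∂a = 4(a - 4)(a - 3)(a + 1); at a=6 this is 168, so a decreases.
∂E/∂b = -36(b - 4)(b - 3)(b + 2); at b=1 this is -648, so b increases.
a converges to its nearest critical value 4 (a local min of the a-part); b converges to 3. The iterate converges to (4, 3).

(4, 3)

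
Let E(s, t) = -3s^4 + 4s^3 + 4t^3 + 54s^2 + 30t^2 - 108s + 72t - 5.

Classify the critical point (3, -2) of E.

saddle point

The mixed partial ∂²E/∂s∂t is 0, so the Hessian at any point is diag(E_ss, E_tt) = diag(12(-3s^2 + 2s + 9), 12(2t + 5)).
At (3, -2): H = diag(-144, 12).
The eigenvalues have opposite signs, so H is indefinite: a saddle point.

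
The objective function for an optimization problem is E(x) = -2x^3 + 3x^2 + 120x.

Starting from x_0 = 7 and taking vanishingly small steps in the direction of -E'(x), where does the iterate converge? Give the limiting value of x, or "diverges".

diverges

E'(x) = -6(x - 5)(x + 4), so E'(7) = -132.
Gradient descent moves in the -E' direction, i.e. x is increasing.
There is no critical point above x=7, and E' keeps the same sign, so the iterate runs off to +∞.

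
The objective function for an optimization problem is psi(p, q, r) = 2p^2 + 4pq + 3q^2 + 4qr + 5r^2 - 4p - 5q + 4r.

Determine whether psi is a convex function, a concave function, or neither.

convex

psi is quadratic, so its Hessian is the constant matrix H = [[4, 4, 0], [4, 6, 4], [0, 4, 10]].
Leading principal minors: 4, 8, 16.
All positive ⇒ H ≻ 0 ⇒ convex.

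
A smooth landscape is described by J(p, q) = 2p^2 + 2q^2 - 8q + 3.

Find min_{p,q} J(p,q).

J(p,q) separates as A(p) + B(q) + 3, so its minimum is min A + min B + 3.
A'(p) = 4p vanishes at p ∈ {0}; B'(q) = 4q - 8 vanishes at q ∈ {2}.
Local minima of A (where A''>0): A(0)=0. Local minima of B: B(2)=-8.
So the global minimum of J is A(0) + B(2) + 3 = 0 − 8 + 3 = -5, attained at (0, 2).

-5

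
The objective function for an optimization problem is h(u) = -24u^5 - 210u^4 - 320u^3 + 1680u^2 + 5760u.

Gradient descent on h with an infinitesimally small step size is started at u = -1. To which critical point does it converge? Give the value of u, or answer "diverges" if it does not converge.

h'(u) = -120(u - 2)(u + 2)(u + 3)(u + 4), so h'(-1) = 2160.
Gradient descent moves in the -h' direction, i.e. u is decreasing.
The nearest critical point in that direction is u = -2, where h'' = 960 > 0 (a local minimum). The iterate converges there.

-2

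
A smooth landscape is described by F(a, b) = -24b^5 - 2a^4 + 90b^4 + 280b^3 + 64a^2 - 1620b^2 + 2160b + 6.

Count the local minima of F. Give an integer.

2

F separates as a function of a plus a function of b, so ∇F=0 decouples.
∂F/∂a = -8a(a - 4)(a + 4) = 0 at a ∈ {-4, 0, 4}; ∂F/∂b = -120(b - 3)(b - 2)(b - 1)(b + 3) = 0 at b ∈ {-3, 1, 2, 3}.
The Hessian is diagonal: diag(F_aa, F_bb). Second derivatives: F_aa(-4)=-256, F_aa(0)=128, F_aa(4)=-256; F_bb(-3)=14400, F_bb(1)=-960, F_bb(2)=600, F_bb(3)=-1440.
Local minima occur where both diagonal entries positive: (0, -3), (0, 2). Count: 2.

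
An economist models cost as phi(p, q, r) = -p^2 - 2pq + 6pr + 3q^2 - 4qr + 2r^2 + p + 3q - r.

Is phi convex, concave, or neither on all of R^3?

phi is quadratic, so its Hessian is the constant matrix H = [[-2, -2, 6], [-2, 6, -4], [6, -4, 4]].
Leading principal minors: -2, -16, -152.
Neither pattern holds ⇒ H is indefinite ⇒ neither convex nor concave.

neither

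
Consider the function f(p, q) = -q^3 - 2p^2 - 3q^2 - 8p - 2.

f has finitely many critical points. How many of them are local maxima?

1

f separates as a function of p plus a function of q, so ∇f=0 decouples.
∂f/∂p = -4(p + 2) = 0 at p ∈ {-2}; ∂f/∂q = -3q(q + 2) = 0 at q ∈ {-2, 0}.
The Hessian is diagonal: diag(f_pp, f_qq). Second derivatives: f_pp(-2)=-4; f_qq(-2)=6, f_qq(0)=-6.
Local maxima occur where both diagonal entries negative: (-2, 0). Count: 1.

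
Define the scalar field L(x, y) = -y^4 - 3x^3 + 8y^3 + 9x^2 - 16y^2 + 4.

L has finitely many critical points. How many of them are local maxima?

2

L separates as a function of x plus a function of y, so ∇L=0 decouples.
∂L/∂x = -9x(x - 2) = 0 at x ∈ {0, 2}; ∂L/∂y = -4y(y - 4)(y - 2) = 0 at y ∈ {0, 2, 4}.
The Hessian is diagonal: diag(L_xx, L_yy). Second derivatives: L_xx(0)=18, L_xx(2)=-18; L_yy(0)=-32, L_yy(2)=16, L_yy(4)=-32.
Local maxima occur where both diagonal entries negative: (2, 0), (2, 4). Count: 2.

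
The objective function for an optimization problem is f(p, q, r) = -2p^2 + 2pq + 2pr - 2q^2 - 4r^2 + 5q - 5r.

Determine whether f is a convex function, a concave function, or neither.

f is quadratic, so its Hessian is the constant matrix H = [[-4, 2, 2], [2, -4, 0], [2, 0, -8]].
Leading principal minors: -4, 12, -80.
Signs alternate −, +, − ⇒ H ≺ 0 ⇒ concave.

concave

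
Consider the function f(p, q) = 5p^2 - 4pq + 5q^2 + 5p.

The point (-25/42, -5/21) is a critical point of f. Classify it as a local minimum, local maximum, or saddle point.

local minimum

The Hessian of f is constant: H = [[10, -4], [-4, 10]].
det(H) = 10·10 − (-4)² = 84.
det(H) > 0 and tr(H) = 20 > 0, so H is positive definite and the point is a local minimum.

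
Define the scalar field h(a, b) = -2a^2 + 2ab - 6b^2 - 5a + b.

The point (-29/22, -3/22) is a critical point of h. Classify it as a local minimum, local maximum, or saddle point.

local maximum

The Hessian of h is constant: H = [[-4, 2], [2, -12]].
det(H) = (-4)·(-12) − 2² = 44.
det(H) > 0 and tr(H) = -16 < 0, so H is negative definite and the point is a local maximum.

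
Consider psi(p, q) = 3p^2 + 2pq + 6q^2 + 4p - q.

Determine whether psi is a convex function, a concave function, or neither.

convex

psi is quadratic, so its Hessian is the constant matrix H = [[6, 2], [2, 12]].
det(H) = 68, tr(H) = 18.
det(H) > 0 and tr(H) > 0, so H is positive definite everywhere: convex.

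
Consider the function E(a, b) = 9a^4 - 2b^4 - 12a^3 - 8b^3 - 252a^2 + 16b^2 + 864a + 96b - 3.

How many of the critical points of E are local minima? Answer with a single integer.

E separates as a function of a plus a function of b, so ∇E=0 decouples.
∂E/∂a = 36(a - 3)(a - 2)(a + 4) = 0 at a ∈ {-4, 2, 3}; ∂E/∂b = -8(b - 2)(b + 2)(b + 3) = 0 at b ∈ {-3, -2, 2}.
The Hessian is diagonal: diag(E_aa, E_bb). Second derivatives: E_aa(-4)=1512, E_aa(2)=-216, E_aa(3)=252; E_bb(-3)=-40, E_bb(-2)=32, E_bb(2)=-160.
Local minima occur where both diagonal entries positive: (-4, -2), (3, -2). Count: 2.

2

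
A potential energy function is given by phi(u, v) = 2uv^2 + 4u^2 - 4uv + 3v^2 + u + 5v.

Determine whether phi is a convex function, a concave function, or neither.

The term 2uv^2 is cubic, so the Hessian is not constant.
∂²phi/∂v² = 4u + 6, which takes both signs as u varies (negative for sufficiently negative u). A diagonal entry of the Hessian changing sign means the Hessian is neither positive- nor negative-semidefinite on all of R^2.

neither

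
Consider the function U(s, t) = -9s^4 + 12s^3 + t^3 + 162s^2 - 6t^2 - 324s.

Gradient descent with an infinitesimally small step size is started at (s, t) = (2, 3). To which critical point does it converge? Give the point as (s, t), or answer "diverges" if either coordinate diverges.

(1, 4)

U is separable, so gradient descent decouples: s follows -∂U/∂s, t follows -∂U/∂t.
∂U/∂s = -36(s - 3)(s - 1)(s + 3); at s=2 this is 180, so s decreases.
∂U/∂t = 3t(t - 4); at t=3 this is -9, so t increases.
s converges to its nearest critical value 1 (a local min of the s-part); t converges to 4. The iterate converges to (1, 4).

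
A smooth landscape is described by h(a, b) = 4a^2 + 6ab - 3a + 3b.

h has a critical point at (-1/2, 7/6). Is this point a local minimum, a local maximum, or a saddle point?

saddle point

The Hessian of h is constant: H = [[8, 6], [6, 0]].
det(H) = 8·0 − 6² = -36.
Since det(H) < 0, H is indefinite and the critical point is a saddle point.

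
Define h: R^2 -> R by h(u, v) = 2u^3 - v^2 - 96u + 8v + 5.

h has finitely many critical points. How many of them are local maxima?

h separates as a function of u plus a function of v, so ∇h=0 decouples.
∂h/∂u = 6(u - 4)(u + 4) = 0 at u ∈ {-4, 4}; ∂h/∂v = -2(v - 4) = 0 at v ∈ {4}.
The Hessian is diagonal: diag(h_uu, h_vv). Second derivatives: h_uu(-4)=-48, h_uu(4)=48; h_vv(4)=-2.
Local maxima occur where both diagonal entries negative: (-4, 4). Count: 1.

1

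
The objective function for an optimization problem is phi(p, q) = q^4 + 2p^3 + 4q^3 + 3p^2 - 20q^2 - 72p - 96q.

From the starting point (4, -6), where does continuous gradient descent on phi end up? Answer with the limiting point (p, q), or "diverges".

phi is separable, so gradient descent decouples: p follows -∂phi/∂p, q follows -∂phi/∂q.
∂phi/∂p = 6(p - 3)(p + 4); at p=4 this is 48, so p decreases.
∂phi/∂q = 4(q - 3)(q + 2)(q + 4); at q=-6 this is -288, so q increases.
p converges to its nearest critical value 3 (a local min of the p-part); q converges to -4. The iterate converges to (3, -4).

(3, -4)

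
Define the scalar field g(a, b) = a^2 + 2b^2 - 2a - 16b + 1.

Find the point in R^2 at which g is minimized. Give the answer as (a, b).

(1, 4)

g(a,b) separates as P(a) + Q(b) + 1, so its minimum is min P + min Q + 1.
P'(a) = 2a - 2 vanishes at a ∈ {1}; Q'(b) = 4b - 16 vanishes at b ∈ {4}.
Local minima of P (where P''>0): P(1)=-1. Local minima of Q: Q(4)=-32.
So the global minimum of g is P(1) + Q(4) + 1 = -1 − 32 + 1 = -32, attained at (1, 4).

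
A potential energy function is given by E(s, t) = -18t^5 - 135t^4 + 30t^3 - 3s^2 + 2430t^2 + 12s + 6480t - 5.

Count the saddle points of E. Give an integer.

2

E separates as a function of s plus a function of t, so ∇E=0 decouples.
∂E/∂s = -6(s - 2) = 0 at s ∈ {2}; ∂E/∂t = -90(t - 3)(t + 2)(t + 3)(t + 4) = 0 at t ∈ {-4, -3, -2, 3}.
The Hessian is diagonal: diag(E_ss, E_tt). Second derivatives: E_ss(2)=-6; E_tt(-4)=1260, E_tt(-3)=-540, E_tt(-2)=900, E_tt(3)=-18900.
Saddle points occur where the two diagonal entries have opposite signs: (2, -4), (2, -2). Count: 2.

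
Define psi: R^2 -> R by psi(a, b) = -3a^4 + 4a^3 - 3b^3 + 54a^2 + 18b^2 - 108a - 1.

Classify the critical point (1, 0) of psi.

The mixed partial ∂²psi/∂a∂b is 0, so the Hessian at any point is diag(psi_aa, psi_bb) = diag(12(-3a^2 + 2a + 9), 18(-b + 2)).
At (1, 0): H = diag(96, 36).
Both eigenvalues are positive, so H is positive definite: a local minimum.

local minimum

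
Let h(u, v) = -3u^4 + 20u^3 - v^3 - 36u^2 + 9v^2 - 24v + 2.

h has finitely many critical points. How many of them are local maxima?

h separates as a function of u plus a function of v, so ∇h=0 decouples.
∂h/∂u = -12u(u - 3)(u - 2) = 0 at u ∈ {0, 2, 3}; ∂h/∂v = -3(v - 4)(v - 2) = 0 at v ∈ {2, 4}.
The Hessian is diagonal: diag(h_uu, h_vv). Second derivatives: h_uu(0)=-72, h_uu(2)=24, h_uu(3)=-36; h_vv(2)=6, h_vv(4)=-6.
Local maxima occur where both diagonal entries negative: (0, 4), (3, 4). Count: 2.

2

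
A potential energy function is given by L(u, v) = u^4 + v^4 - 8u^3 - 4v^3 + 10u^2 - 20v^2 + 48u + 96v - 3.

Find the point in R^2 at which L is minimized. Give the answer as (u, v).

(-1, -3)

L(u,v) separates as P(u) + Q(v) − 3, so its minimum is min P + min Q − 3.
P'(u) = 4(u - 4)(u - 3)(u + 1) vanishes at u ∈ {-1, 3, 4}; Q'(v) = 4(v - 4)(v - 2)(v + 3) vanishes at v ∈ {-3, 2, 4}.
Local minima of P (where P''>0): P(-1)=-29, P(4)=96. Local minima of Q: Q(-3)=-279, Q(4)=64.
So the global minimum of L is P(-1) + Q(-3) − 3 = -29 − 279 − 3 = -311, attained at (-1, -3).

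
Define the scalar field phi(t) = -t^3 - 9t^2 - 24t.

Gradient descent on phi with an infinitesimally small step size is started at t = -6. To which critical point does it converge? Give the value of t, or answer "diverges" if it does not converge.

phi'(t) = -3(t + 2)(t + 4), so phi'(-6) = -24.
Gradient descent moves in the -phi' direction, i.e. t is increasing.
The nearest critical point in that direction is t = -4, where phi'' = 6 > 0 (a local minimum). The iterate converges there.

-4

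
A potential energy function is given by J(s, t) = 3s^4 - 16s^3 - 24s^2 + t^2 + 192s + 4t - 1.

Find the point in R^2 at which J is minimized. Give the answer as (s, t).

(-2, -2)

J(s,t) separates as P(s) + Q(t) − 1, so its minimum is min P + min Q − 1.
P'(s) = 12(s - 4)(s - 2)(s + 2) vanishes at s ∈ {-2, 2, 4}; Q'(t) = 2(t + 2) vanishes at t ∈ {-2}.
Local minima of P (where P''>0): P(-2)=-304, P(4)=128. Local minima of Q: Q(-2)=-4.
So the global minimum of J is P(-2) + Q(-2) − 1 = -304 − 4 − 1 = -309, attained at (-2, -2).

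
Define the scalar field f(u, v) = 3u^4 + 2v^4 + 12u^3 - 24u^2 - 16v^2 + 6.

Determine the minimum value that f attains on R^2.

f(u,v) separates as P(u) + Q(v) + 6, so its minimum is min P + min Q + 6.
P'(u) = 12u(u - 1)(u + 4) vanishes at u ∈ {-4, 0, 1}; Q'(v) = 8v(v - 2)(v + 2) vanishes at v ∈ {-2, 0, 2}.
Local minima of P (where P''>0): P(-4)=-384, P(1)=-9. Local minima of Q: Q(-2)=-32, Q(2)=-32.
So the global minimum of f is P(-4) + Q(-2) + 6 = -384 − 32 + 6 = -410, attained at (-4, -2).

-410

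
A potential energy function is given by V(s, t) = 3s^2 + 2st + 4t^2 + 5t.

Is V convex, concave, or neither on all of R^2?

V is quadratic, so its Hessian is the constant matrix H = [[6, 2], [2, 8]].
det(H) = 44, tr(H) = 14.
det(H) > 0 and tr(H) > 0, so H is positive definite everywhere: convex.

convex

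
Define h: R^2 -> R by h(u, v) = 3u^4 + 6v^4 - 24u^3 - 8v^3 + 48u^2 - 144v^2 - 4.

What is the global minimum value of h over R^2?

h(u,v) separates as P(u) + Q(v) − 4, so its minimum is min P + min Q − 4.
P'(u) = 12u(u - 4)(u - 2) vanishes at u ∈ {0, 2, 4}; Q'(v) = 24v(v - 4)(v + 3) vanishes at v ∈ {-3, 0, 4}.
Local minima of P (where P''>0): P(0)=0, P(4)=0. Local minima of Q: Q(-3)=-594, Q(4)=-1280.
So the global minimum of h is P(0) + Q(4) − 4 = 0 − 1280 − 4 = -1284, attained at (0, 4).

-1284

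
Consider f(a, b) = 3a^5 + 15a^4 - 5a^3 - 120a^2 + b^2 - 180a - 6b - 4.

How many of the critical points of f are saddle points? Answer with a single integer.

2

f separates as a function of a plus a function of b, so ∇f=0 decouples.
∂f/∂a = 15(a - 2)(a + 1)(a + 2)(a + 3) = 0 at a ∈ {-3, -2, -1, 2}; ∂f/∂b = 2(b - 3) = 0 at b ∈ {3}.
The Hessian is diagonal: diag(f_aa, f_bb). Second derivatives: f_aa(-3)=-150, f_aa(-2)=60, f_aa(-1)=-90, f_aa(2)=900; f_bb(3)=2.
Saddle points occur where the two diagonal entries have opposite signs: (-3, 3), (-1, 3). Count: 2.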